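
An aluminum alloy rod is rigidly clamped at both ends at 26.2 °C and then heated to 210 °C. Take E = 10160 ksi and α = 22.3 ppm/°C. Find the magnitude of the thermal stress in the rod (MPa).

E = 10160 ksi = 70.05 GPa.
ΔT = 183.8 K. Constrained thermal stress σ = E·α·ΔT = 70.05×10³ MPa × 22.3×10⁻⁶ × 183.8 = 287 MPa (compressive).

287 MPa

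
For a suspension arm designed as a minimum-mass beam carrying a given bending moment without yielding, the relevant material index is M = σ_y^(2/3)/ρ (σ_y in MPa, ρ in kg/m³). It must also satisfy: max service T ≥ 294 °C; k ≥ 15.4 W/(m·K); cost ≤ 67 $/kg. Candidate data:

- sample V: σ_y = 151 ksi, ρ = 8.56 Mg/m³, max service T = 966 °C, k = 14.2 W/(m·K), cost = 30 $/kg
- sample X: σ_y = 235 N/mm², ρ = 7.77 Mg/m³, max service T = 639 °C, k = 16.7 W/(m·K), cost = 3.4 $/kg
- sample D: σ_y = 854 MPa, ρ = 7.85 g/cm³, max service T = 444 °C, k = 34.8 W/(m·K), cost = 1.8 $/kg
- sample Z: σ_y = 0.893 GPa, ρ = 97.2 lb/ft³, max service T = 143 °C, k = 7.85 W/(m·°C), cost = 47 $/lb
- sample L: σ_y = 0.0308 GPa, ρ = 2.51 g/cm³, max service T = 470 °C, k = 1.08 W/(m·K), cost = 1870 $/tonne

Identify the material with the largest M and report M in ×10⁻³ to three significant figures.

sample D, M = 11.5×10⁻³

Screen on constraints: max service T ≥ 294 °C; k ≥ 15.4 W/(m·K); cost ≤ 67 $/kg. Survivors: sample X, sample D.
Putting every candidate on a common basis:
  sample X: σ_y = 235.0 MPa, ρ = 7770 kg/m³
  sample D: σ_y = 854.0 MPa, ρ = 7850 kg/m³
  sample D: M = 11.5×10⁻³
  sample X: M = 4.90×10⁻³
Sample D has the largest M.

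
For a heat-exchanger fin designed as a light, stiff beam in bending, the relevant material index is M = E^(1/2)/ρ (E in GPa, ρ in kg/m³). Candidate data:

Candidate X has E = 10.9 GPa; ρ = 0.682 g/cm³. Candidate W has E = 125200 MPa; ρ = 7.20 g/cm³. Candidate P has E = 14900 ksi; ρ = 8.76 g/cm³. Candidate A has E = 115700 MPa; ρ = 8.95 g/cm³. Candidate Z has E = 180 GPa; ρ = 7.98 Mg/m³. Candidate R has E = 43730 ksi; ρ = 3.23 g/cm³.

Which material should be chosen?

candidate R

Putting every candidate on a common basis:
  candidate X: E = 10.90 GPa, ρ = 682.0 kg/m³
  candidate W: E = 125.2 GPa, ρ = 7200 kg/m³
  candidate P: E = 102.7 GPa, ρ = 8760 kg/m³
  candidate A: E = 115.7 GPa, ρ = 8950 kg/m³
  candidate Z: E = 180.0 GPa, ρ = 7980 kg/m³
  candidate R: E = 301.5 GPa, ρ = 3230 kg/m³
  candidate R: M = 5.38×10⁻³
  candidate X: M = 4.84×10⁻³
  candidate Z: M = 1.68×10⁻³
  candidate W: M = 1.55×10⁻³
  candidate A: M = 1.20×10⁻³
  candidate P: M = 1.16×10⁻³
The maximum is for candidate R.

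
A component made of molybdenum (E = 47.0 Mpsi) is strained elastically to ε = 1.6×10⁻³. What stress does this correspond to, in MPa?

518 MPa

E = 47.0 Mpsi = 324.1 GPa.
σ = E·ε = 324100 MPa × 1.6×10⁻³ = 518 MPa.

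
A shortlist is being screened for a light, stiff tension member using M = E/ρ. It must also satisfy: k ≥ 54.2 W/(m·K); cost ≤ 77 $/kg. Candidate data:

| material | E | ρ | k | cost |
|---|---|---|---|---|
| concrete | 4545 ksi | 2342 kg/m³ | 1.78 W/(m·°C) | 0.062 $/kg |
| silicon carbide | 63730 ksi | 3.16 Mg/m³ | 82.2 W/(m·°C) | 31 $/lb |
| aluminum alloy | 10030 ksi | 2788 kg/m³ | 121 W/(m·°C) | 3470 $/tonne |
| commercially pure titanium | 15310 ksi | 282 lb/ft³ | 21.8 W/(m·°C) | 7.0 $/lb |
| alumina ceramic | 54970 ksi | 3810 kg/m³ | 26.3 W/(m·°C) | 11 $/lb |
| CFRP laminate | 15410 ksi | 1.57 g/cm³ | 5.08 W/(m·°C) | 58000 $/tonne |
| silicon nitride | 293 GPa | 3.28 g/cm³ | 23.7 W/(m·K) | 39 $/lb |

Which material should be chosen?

Screen on constraints: k ≥ 54.2 W/(m·K); cost ≤ 77 $/kg. Survivors: silicon carbide, aluminum alloy.
Putting every candidate on a common basis:
  silicon carbide: E = 439.4 GPa, ρ = 3160 kg/m³
  aluminum alloy: E = 69.15 GPa, ρ = 2788 kg/m³
  silicon carbide: M = 139 MN·m/kg
  aluminum alloy: M = 24.8 MN·m/kg
Highest index: silicon carbide.

silicon carbide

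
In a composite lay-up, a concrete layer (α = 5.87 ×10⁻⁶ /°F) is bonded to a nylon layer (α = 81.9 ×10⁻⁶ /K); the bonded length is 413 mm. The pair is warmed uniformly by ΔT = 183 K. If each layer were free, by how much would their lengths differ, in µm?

5390 µm

concrete: α = 5.87×10⁻⁶/°F × 9/5 = 10.6×10⁻⁶/K.
Δα = |10.6 − 81.9|×10⁻⁶/K = 71.3×10⁻⁶/K.
ΔL_mismatch = Δα·L·ΔT = 71.3×10⁻⁶ × 413.0 mm × 183.0 K = 5390 µm.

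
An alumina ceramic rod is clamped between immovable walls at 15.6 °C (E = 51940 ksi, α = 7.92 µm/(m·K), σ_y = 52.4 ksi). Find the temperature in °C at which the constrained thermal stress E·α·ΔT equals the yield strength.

143 °C

E = 51940 ksi = 358.1 GPa.
σ_y = 52.4 ksi = 361.3 MPa.
E·α·ΔT = 361.3 MPa ⇒ ΔT = 361.3 / (358.1×10³ × 7.92×10⁻⁶) = 127.4 K.
T = 15.6 + 127.4 = 143.0 °C.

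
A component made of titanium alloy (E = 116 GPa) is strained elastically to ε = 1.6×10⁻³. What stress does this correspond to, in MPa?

σ = E·ε = 116000 MPa × 1.6×10⁻³ = 186 MPa.

186 MPa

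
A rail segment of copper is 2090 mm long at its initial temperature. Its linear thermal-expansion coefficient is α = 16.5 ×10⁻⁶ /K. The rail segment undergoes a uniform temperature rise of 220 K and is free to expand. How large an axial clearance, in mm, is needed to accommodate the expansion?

7.59 mm

ΔL = α·L₀·ΔT = 16.5×10⁻⁶ × 2090 mm × 220.0 K = 7.59 mm.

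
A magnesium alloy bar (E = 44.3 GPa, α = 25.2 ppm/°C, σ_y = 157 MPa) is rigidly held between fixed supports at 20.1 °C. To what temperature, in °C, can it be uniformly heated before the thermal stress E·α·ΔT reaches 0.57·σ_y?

E·α·ΔT = 89.49 MPa ⇒ ΔT = 89.49 / (44.30×10³ × 25.2×10⁻⁶) = 80.16 K.
T = 20.1 + 80.16 = 100.3 °C.

100 °C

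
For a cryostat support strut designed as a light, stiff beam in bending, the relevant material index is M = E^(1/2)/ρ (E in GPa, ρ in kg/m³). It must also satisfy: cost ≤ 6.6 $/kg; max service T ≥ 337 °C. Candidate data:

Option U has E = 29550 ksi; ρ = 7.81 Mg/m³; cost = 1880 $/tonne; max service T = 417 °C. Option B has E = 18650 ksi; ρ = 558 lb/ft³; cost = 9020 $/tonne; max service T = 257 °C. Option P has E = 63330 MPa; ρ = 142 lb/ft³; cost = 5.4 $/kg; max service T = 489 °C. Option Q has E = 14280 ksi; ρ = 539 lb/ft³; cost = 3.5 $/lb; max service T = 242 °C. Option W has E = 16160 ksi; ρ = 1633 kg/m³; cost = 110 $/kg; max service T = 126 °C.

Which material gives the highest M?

Screen on constraints: cost ≤ 6.6 $/kg; max service T ≥ 337 °C. Survivors: option U, option P.
Convert each candidate to consistent units, then evaluate M:
  option U: E = 203.7 GPa, ρ = 7810 kg/m³
  option P: E = 63.33 GPa, ρ = 2275 kg/m³
  option P: M = 3.50×10⁻³
  option U: M = 1.83×10⁻³
Option P has the largest M.

option P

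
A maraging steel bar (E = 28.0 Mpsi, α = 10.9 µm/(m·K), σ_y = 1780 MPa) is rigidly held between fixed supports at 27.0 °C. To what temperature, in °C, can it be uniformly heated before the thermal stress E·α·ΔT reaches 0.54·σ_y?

484 °C

E = 28.0 Mpsi = 193.1 GPa.
E·α·ΔT = 961.2 MPa ⇒ ΔT = 961.2 / (193.1×10³ × 10.9×10⁻⁶) = 456.8 K.
T = 27.0 + 456.8 = 483.8 °C.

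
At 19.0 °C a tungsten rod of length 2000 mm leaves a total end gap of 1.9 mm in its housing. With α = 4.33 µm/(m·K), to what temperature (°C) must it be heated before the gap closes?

238 °C

α·L₀·ΔT = 1.9 mm ⇒ ΔT = 1.9 / (4.33×10⁻⁶ × 2000.0) = 219.4 K.
T = 19.0 + 219.4 = 238.4 °C.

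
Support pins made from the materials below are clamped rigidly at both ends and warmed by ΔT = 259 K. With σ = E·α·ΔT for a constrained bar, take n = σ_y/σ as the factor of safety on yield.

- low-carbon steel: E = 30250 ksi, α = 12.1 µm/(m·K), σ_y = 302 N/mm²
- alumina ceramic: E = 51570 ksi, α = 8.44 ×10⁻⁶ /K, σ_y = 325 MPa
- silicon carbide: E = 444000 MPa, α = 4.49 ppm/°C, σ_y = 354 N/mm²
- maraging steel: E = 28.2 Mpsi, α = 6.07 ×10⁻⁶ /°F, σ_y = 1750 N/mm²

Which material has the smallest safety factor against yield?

alumina ceramic

Per material, after unit conversion:
  low-carbon steel: E = 208.6, α = 12.1, σ_y = 302.0 → σ = 654 MPa, n = 0.462
  alumina ceramic: E = 355.6, α = 8.44, σ_y = 325.0 → σ = 777 MPa, n = 0.418
  silicon carbide: E = 444.0, α = 4.49, σ_y = 354.0 → σ = 516 MPa, n = 0.686
  maraging steel: E = 194.4, α = 10.9, σ_y = 1750 → σ = 550 MPa, n = 3.18
The minimum is alumina ceramic at n = 0.418.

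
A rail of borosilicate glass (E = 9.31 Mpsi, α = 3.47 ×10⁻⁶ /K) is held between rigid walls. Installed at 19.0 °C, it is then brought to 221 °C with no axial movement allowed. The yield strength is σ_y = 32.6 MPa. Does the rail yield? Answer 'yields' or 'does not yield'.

yields

E = 9.31 Mpsi = 64.19 GPa.
ΔT = 202.0 K. Constrained thermal stress σ = E·α·ΔT = 64.19×10³ MPa × 3.47×10⁻⁶ × 202.0 = 45.0 MPa (compressive).
Compare to σ_y = 32.6 MPa: σ ≥ σ_y, so it yields.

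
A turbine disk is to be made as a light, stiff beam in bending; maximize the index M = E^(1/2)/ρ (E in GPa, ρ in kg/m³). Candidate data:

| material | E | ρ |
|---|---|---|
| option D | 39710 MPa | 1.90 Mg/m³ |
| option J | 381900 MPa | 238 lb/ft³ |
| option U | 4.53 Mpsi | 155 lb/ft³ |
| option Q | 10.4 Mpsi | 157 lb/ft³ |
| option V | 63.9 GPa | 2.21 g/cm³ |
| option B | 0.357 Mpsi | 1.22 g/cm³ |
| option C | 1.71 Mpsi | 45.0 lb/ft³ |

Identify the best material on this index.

option J

In SI units:
  option D: E = 39.71 GPa, ρ = 1900 kg/m³
  option J: E = 381.9 GPa, ρ = 3812 kg/m³
  option U: E = 31.23 GPa, ρ = 2483 kg/m³
  option Q: E = 71.71 GPa, ρ = 2515 kg/m³
  option V: E = 63.90 GPa, ρ = 2210 kg/m³
  option B: E = 2.461 GPa, ρ = 1220 kg/m³
  option C: E = 11.79 GPa, ρ = 720.8 kg/m³
  option J: M = 5.13×10⁻³
  option C: M = 4.76×10⁻³
  option V: M = 3.62×10⁻³
  option Q: M = 3.37×10⁻³
  option D: M = 3.32×10⁻³
  option U: M = 2.25×10⁻³
  option B: M = 1.29×10⁻³
Option J has the largest M.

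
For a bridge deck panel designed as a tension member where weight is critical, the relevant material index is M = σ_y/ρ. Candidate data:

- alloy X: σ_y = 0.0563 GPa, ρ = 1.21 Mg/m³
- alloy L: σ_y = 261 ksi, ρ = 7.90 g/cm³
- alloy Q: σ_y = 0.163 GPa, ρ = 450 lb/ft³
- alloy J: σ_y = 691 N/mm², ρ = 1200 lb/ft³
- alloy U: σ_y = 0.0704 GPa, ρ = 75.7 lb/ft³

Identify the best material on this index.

After converting to SI:
  alloy X: σ_y = 56.30 MPa, ρ = 1210 kg/m³
  alloy L: σ_y = 1800 MPa, ρ = 7900 kg/m³
  alloy Q: σ_y = 163.0 MPa, ρ = 7208 kg/m³
  alloy J: σ_y = 691.0 MPa, ρ = 19220 kg/m³
  alloy U: σ_y = 70.40 MPa, ρ = 1213 kg/m³
  alloy L: M = 228 kN·m/kg
  alloy U: M = 58.1 kN·m/kg
  alloy X: M = 46.5 kN·m/kg
  alloy J: M = 35.9 kN·m/kg
  alloy Q: M = 22.6 kN·m/kg
Highest index: alloy L.

alloy L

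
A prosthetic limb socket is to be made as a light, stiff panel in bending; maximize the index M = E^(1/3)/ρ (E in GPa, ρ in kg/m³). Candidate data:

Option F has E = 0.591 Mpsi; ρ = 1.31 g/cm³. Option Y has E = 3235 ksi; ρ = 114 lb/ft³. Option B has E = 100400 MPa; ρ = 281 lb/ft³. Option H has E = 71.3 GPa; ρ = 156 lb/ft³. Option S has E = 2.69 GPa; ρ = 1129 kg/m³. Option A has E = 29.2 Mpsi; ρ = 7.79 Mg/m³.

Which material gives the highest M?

option H

In SI units:
  option F: E = 4.075 GPa, ρ = 1310 kg/m³
  option Y: E = 22.30 GPa, ρ = 1826 kg/m³
  option B: E = 100.4 GPa, ρ = 4501 kg/m³
  option H: E = 71.30 GPa, ρ = 2499 kg/m³
  option S: E = 2.690 GPa, ρ = 1129 kg/m³
  option A: E = 201.3 GPa, ρ = 7790 kg/m³
  option H: M = 1.66×10⁻³
  option Y: M = 1.54×10⁻³
  option S: M = 1.23×10⁻³
  option F: M = 1.22×10⁻³
  option B: M = 1.03×10⁻³
  option A: M = 0.752×10⁻³
Option H has the largest M.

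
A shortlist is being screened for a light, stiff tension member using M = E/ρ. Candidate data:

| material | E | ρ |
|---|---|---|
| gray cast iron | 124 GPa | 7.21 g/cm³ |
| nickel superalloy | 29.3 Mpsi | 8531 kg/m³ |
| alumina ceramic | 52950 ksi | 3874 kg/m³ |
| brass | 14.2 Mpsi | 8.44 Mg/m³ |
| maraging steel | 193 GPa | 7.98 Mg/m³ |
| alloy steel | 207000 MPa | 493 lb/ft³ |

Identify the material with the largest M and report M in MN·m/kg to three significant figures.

alumina ceramic, M = 94.2 MN·m/kg

Convert each candidate to consistent units, then evaluate M:
  gray cast iron: E = 124.0 GPa, ρ = 7210 kg/m³
  nickel superalloy: E = 202.0 GPa, ρ = 8531 kg/m³
  alumina ceramic: E = 365.1 GPa, ρ = 3874 kg/m³
  brass: E = 97.91 GPa, ρ = 8440 kg/m³
  maraging steel: E = 193.0 GPa, ρ = 7980 kg/m³
  alloy steel: E = 207.0 GPa, ρ = 7897 kg/m³
  alumina ceramic: M = 94.2 MN·m/kg
  alloy steel: M = 26.2 MN·m/kg
  maraging steel: M = 24.2 MN·m/kg
  nickel superalloy: M = 23.7 MN·m/kg
  gray cast iron: M = 17.2 MN·m/kg
  brass: M = 11.6 MN·m/kg
Alumina ceramic has the largest M.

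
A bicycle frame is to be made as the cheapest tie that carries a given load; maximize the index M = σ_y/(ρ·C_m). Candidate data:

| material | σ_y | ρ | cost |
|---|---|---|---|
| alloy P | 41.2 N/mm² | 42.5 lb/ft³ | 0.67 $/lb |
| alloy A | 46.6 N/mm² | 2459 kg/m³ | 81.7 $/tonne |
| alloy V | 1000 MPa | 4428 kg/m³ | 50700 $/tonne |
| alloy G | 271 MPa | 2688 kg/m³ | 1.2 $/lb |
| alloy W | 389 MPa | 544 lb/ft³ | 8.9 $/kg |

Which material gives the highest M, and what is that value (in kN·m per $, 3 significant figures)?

Putting every candidate on a common basis:
  alloy P: σ_y = 41.20 MPa, ρ = 680.8 kg/m³, cost = 1.477 $/kg
  alloy A: σ_y = 46.60 MPa, ρ = 2459 kg/m³, cost = 0.08170 $/kg
  alloy V: σ_y = 1000 MPa, ρ = 4428 kg/m³, cost = 50.70 $/kg
  alloy G: σ_y = 271.0 MPa, ρ = 2688 kg/m³, cost = 2.646 $/kg
  alloy W: σ_y = 389.0 MPa, ρ = 8714 kg/m³, cost = 8.900 $/kg
  alloy A: M = 232 kN·m per $
  alloy P: M = 41.0 kN·m per $
  alloy G: M = 38.1 kN·m per $
  alloy W: M = 5.02 kN·m per $
  alloy V: M = 4.45 kN·m per $
Highest index: alloy A.

alloy A, M = 232 kN·m per $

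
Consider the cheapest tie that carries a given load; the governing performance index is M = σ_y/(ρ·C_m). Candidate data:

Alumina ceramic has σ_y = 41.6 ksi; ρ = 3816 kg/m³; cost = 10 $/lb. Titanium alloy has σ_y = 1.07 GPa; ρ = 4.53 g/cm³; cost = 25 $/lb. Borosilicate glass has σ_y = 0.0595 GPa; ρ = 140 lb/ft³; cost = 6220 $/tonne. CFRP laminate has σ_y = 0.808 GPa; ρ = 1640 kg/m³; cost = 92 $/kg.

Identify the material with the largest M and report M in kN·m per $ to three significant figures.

In SI units:
  alumina ceramic: σ_y = 286.8 MPa, ρ = 3816 kg/m³, cost = 22.05 $/kg
  titanium alloy: σ_y = 1070 MPa, ρ = 4530 kg/m³, cost = 55.11 $/kg
  borosilicate glass: σ_y = 59.50 MPa, ρ = 2243 kg/m³, cost = 6.220 $/kg
  CFRP laminate: σ_y = 808.0 MPa, ρ = 1640 kg/m³, cost = 92.00 $/kg
  CFRP laminate: M = 5.36 kN·m per $
  titanium alloy: M = 4.29 kN·m per $
  borosilicate glass: M = 4.27 kN·m per $
  alumina ceramic: M = 3.41 kN·m per $
CFRP laminate has the largest M.

CFRP laminate, M = 5.36 kN·m per $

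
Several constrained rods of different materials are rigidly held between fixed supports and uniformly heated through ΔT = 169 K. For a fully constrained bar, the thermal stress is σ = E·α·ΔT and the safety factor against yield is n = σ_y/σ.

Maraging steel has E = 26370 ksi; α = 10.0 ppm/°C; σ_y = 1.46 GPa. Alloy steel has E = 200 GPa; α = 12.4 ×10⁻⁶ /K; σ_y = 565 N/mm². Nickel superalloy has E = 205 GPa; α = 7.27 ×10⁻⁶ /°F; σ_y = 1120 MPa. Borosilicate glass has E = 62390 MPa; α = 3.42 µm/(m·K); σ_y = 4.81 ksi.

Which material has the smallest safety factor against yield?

borosilicate glass

Per material, after unit conversion:
  maraging steel: E = 181.8, α = 10.0, σ_y = 1460 → σ = 307 MPa, n = 4.75
  alloy steel: E = 200.0, α = 12.4, σ_y = 565.0 → σ = 419 MPa, n = 1.35
  nickel superalloy: E = 205.0, α = 13.1, σ_y = 1120 → σ = 453 MPa, n = 2.47
  borosilicate glass: E = 62.39, α = 3.42, σ_y = 33.16 → σ = 36.1 MPa, n = 0.920
The minimum is borosilicate glass at n = 0.920.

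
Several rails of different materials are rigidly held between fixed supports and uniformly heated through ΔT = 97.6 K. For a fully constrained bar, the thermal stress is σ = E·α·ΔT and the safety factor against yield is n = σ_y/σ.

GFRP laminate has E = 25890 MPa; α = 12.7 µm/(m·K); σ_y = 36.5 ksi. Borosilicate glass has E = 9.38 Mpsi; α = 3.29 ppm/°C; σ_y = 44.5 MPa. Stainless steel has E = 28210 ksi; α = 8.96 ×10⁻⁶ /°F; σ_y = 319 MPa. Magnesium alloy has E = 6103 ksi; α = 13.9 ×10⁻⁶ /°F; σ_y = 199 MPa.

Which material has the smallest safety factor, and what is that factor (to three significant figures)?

stainless steel, n = 1.04

Converting E to GPa, α to ×10⁻⁶/K, σ_y to MPa, then σ and n for each:
  GFRP laminate: E = 25.89, α = 12.7, σ_y = 251.7 → σ = 32.1 MPa, n = 7.84
  borosilicate glass: E = 64.67, α = 3.29, σ_y = 44.50 → σ = 20.8 MPa, n = 2.14
  stainless steel: E = 194.5, α = 16.1, σ_y = 319.0 → σ = 306 MPa, n = 1.04
  magnesium alloy: E = 42.08, α = 25.0, σ_y = 199.0 → σ = 103 MPa, n = 1.94
The minimum is stainless steel at n = 1.04.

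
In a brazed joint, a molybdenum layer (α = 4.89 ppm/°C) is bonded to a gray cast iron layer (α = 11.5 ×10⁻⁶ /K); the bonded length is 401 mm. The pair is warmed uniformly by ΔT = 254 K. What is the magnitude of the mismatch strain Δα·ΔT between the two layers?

1.68×10⁻³

Δα = |4.89 − 11.5|×10⁻⁶/K = 6.61×10⁻⁶/K.
Mismatch strain = Δα·ΔT = 6.61×10⁻⁶ × 254.0 = 1.68×10⁻³.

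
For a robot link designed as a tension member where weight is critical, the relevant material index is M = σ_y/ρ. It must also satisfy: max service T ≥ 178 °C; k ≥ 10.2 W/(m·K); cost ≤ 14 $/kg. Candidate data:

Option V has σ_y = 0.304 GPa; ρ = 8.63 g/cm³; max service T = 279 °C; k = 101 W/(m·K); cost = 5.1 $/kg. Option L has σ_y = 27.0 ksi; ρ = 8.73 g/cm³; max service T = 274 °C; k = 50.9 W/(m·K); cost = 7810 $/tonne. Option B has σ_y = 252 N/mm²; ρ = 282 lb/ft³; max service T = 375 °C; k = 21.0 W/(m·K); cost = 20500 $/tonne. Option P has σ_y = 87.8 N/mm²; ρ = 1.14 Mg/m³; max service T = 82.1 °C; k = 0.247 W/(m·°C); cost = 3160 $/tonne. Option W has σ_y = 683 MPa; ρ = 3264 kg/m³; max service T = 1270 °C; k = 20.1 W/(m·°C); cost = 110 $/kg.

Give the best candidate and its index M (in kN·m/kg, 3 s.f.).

option V, M = 35.2 kN·m/kg

Screen on constraints: max service T ≥ 178 °C; k ≥ 10.2 W/(m·K); cost ≤ 14 $/kg. Survivors: option V, option L.
Convert each candidate to consistent units, then evaluate M:
  option V: σ_y = 304.0 MPa, ρ = 8630 kg/m³
  option L: σ_y = 186.2 MPa, ρ = 8730 kg/m³
  option V: M = 35.2 kN·m/kg
  option L: M = 21.3 kN·m/kg
Option V has the largest M.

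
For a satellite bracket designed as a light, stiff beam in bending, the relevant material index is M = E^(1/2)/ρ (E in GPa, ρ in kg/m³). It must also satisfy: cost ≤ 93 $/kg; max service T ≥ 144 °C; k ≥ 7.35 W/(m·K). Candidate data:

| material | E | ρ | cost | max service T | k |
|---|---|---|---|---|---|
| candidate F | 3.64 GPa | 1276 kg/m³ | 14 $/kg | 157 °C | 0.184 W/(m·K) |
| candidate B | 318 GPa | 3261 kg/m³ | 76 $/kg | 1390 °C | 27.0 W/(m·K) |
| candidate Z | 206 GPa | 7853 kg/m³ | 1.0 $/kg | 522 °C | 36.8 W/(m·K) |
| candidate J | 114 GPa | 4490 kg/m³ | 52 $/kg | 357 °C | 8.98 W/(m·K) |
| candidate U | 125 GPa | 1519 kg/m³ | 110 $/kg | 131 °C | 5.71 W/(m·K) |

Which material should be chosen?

candidate B

Screen on constraints: cost ≤ 93 $/kg; max service T ≥ 144 °C; k ≥ 7.35 W/(m·K). Survivors: candidate B, candidate Z, candidate J.
Per-candidate index values:
  candidate B: M = 5.47×10⁻³
  candidate J: M = 2.38×10⁻³
  candidate Z: M = 1.83×10⁻³
Highest index: candidate B.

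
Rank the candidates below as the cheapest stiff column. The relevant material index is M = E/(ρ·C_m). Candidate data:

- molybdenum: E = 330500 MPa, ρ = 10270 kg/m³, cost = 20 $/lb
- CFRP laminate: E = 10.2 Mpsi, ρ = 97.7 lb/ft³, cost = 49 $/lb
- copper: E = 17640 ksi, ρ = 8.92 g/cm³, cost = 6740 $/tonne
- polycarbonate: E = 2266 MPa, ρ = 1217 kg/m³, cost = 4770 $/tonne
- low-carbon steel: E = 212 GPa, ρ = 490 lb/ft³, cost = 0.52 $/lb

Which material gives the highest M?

Normalizing units and computing the index:
  molybdenum: E = 330.5 GPa, ρ = 10270 kg/m³, cost = 44.09 $/kg
  CFRP laminate: E = 70.33 GPa, ρ = 1565 kg/m³, cost = 108.0 $/kg
  copper: E = 121.6 GPa, ρ = 8920 kg/m³, cost = 6.740 $/kg
  polycarbonate: E = 2.266 GPa, ρ = 1217 kg/m³, cost = 4.770 $/kg
  low-carbon steel: E = 212.0 GPa, ρ = 7849 kg/m³, cost = 1.146 $/kg
  low-carbon steel: M = 23.6 MN·m per $
  copper: M = 2.02 MN·m per $
  molybdenum: M = 0.730 MN·m per $
  CFRP laminate: M = 0.416 MN·m per $
  polycarbonate: M = 0.390 MN·m per $
Highest index: low-carbon steel.

low-carbon steel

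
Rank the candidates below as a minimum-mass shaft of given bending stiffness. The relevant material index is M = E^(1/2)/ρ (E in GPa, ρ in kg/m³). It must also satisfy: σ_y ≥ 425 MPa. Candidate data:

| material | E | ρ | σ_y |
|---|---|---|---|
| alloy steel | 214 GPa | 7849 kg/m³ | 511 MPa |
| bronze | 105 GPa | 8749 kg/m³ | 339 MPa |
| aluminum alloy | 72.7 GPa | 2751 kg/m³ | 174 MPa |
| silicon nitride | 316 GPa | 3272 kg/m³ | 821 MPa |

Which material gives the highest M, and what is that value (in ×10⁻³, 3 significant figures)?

silicon nitride, M = 5.43×10⁻³

Screen on constraints: σ_y ≥ 425 MPa. Survivors: alloy steel, silicon nitride.
Per-candidate index values:
  silicon nitride: M = 5.43×10⁻³
  alloy steel: M = 1.86×10⁻³
Silicon nitride ranks first.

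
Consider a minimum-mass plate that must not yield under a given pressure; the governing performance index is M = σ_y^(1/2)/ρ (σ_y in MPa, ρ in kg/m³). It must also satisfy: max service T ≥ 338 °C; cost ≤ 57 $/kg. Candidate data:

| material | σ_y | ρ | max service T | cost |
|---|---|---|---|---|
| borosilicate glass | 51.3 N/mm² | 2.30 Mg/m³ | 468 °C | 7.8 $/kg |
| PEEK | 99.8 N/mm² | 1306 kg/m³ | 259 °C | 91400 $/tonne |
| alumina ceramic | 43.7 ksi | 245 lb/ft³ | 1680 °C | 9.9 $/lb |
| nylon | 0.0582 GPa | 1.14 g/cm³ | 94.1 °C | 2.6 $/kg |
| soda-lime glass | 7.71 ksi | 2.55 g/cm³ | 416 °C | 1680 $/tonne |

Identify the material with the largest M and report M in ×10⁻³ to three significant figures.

Screen on constraints: max service T ≥ 338 °C; cost ≤ 57 $/kg. Survivors: borosilicate glass, alumina ceramic, soda-lime glass.
After converting to SI:
  borosilicate glass: σ_y = 51.30 MPa, ρ = 2300 kg/m³
  alumina ceramic: σ_y = 301.3 MPa, ρ = 3925 kg/m³
  soda-lime glass: σ_y = 53.16 MPa, ρ = 2550 kg/m³
  alumina ceramic: M = 4.42×10⁻³
  borosilicate glass: M = 3.11×10⁻³
  soda-lime glass: M = 2.86×10⁻³
The maximum is for alumina ceramic.

alumina ceramic, M = 4.42×10⁻³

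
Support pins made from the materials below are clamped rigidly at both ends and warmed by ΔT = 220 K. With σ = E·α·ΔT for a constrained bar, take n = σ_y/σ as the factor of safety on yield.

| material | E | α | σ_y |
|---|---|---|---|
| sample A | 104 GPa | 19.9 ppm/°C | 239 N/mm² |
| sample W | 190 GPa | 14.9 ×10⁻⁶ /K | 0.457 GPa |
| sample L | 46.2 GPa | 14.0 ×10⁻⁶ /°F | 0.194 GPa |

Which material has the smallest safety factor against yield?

With everything in SI (GPa, ×10⁻⁶/K, MPa):
  sample A: E = 104.0, α = 19.9, σ_y = 239.0 → σ = 455 MPa, n = 0.525
  sample W: E = 190.0, α = 14.9, σ_y = 457.0 → σ = 623 MPa, n = 0.734
  sample L: E = 46.20, α = 25.2, σ_y = 194.0 → σ = 256 MPa, n = 0.757
Smallest n: sample A with n = 0.525.

sample A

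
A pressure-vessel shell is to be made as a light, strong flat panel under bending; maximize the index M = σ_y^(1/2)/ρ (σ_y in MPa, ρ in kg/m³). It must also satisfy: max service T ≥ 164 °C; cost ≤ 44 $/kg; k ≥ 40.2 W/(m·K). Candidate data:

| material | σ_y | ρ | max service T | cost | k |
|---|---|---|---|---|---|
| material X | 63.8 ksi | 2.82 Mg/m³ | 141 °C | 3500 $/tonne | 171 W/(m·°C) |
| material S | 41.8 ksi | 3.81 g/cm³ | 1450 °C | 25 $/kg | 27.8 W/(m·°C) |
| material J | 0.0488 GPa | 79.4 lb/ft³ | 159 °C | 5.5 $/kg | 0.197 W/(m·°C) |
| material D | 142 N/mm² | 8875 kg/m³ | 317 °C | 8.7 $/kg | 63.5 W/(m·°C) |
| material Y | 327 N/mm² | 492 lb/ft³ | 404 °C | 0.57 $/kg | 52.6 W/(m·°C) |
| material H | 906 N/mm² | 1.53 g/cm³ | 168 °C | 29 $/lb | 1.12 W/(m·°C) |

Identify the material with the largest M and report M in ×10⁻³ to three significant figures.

material Y, M = 2.29×10⁻³

Screen on constraints: max service T ≥ 164 °C; cost ≤ 44 $/kg; k ≥ 40.2 W/(m·K). Survivors: material D, material Y.
Normalizing units and computing the index:
  material D: σ_y = 142.0 MPa, ρ = 8875 kg/m³
  material Y: σ_y = 327.0 MPa, ρ = 7881 kg/m³
  material Y: M = 2.29×10⁻³
  material D: M = 1.34×10⁻³
Highest index: material Y.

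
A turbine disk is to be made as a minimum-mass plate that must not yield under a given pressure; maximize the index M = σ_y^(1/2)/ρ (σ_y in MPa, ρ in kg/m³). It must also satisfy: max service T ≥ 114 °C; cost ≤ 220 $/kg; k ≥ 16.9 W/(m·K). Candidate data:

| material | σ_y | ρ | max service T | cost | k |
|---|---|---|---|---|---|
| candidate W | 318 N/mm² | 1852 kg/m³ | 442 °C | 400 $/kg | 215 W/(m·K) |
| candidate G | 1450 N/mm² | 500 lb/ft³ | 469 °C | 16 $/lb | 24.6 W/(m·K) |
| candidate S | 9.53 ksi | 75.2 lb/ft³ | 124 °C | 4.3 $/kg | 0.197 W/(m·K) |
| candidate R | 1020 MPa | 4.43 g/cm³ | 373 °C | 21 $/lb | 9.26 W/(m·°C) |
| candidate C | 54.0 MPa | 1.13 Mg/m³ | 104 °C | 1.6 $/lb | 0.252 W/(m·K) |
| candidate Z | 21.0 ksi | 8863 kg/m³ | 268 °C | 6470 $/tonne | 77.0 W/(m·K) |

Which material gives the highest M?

candidate G

Screen on constraints: max service T ≥ 114 °C; cost ≤ 220 $/kg; k ≥ 16.9 W/(m·K). Survivors: candidate G, candidate Z.
Convert each candidate to consistent units, then evaluate M:
  candidate G: σ_y = 1450 MPa, ρ = 8009 kg/m³
  candidate Z: σ_y = 144.8 MPa, ρ = 8863 kg/m³
  candidate G: M = 4.75×10⁻³
  candidate Z: M = 1.36×10⁻³
Candidate G has the largest M.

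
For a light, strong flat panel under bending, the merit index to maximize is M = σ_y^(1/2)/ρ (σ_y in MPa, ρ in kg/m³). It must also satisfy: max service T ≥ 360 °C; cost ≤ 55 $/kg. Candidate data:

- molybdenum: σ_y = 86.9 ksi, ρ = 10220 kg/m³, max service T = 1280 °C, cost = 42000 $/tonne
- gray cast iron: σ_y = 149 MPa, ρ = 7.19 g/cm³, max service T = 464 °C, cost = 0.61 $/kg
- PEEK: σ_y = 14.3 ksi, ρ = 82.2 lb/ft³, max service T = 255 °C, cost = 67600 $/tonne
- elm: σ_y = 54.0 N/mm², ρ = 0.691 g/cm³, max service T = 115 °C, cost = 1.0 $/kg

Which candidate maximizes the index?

molybdenum

Screen on constraints: max service T ≥ 360 °C; cost ≤ 55 $/kg. Survivors: molybdenum, gray cast iron.
Convert each candidate to consistent units, then evaluate M:
  molybdenum: σ_y = 599.2 MPa, ρ = 10220 kg/m³
  gray cast iron: σ_y = 149.0 MPa, ρ = 7190 kg/m³
  molybdenum: M = 2.40×10⁻³
  gray cast iron: M = 1.70×10⁻³
Molybdenum ranks first.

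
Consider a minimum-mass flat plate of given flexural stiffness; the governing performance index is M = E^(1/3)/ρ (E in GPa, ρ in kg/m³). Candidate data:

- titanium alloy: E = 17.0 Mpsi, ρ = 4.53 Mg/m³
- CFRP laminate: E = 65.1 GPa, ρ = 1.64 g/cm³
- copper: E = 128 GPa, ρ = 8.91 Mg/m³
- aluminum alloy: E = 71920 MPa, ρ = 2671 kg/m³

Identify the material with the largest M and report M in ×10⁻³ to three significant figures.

Normalizing units and computing the index:
  titanium alloy: E = 117.2 GPa, ρ = 4530 kg/m³
  CFRP laminate: E = 65.10 GPa, ρ = 1640 kg/m³
  copper: E = 128.0 GPa, ρ = 8910 kg/m³
  aluminum alloy: E = 71.92 GPa, ρ = 2671 kg/m³
  CFRP laminate: M = 2.45×10⁻³
  aluminum alloy: M = 1.56×10⁻³
  titanium alloy: M = 1.08×10⁻³
  copper: M = 0.566×10⁻³
CFRP laminate ranks first.

CFRP laminate, M = 2.45×10⁻³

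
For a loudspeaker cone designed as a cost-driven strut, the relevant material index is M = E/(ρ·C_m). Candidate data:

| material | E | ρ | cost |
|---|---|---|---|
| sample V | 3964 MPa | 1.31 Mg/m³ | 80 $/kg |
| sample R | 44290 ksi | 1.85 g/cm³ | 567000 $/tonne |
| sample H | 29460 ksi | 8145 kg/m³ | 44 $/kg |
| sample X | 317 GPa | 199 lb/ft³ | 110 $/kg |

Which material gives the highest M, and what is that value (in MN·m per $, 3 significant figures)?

sample X, M = 0.904 MN·m per $

In SI units:
  sample V: E = 3.964 GPa, ρ = 1310 kg/m³, cost = 80.00 $/kg
  sample R: E = 305.4 GPa, ρ = 1850 kg/m³, cost = 567.0 $/kg
  sample H: E = 203.1 GPa, ρ = 8145 kg/m³, cost = 44.00 $/kg
  sample X: E = 317.0 GPa, ρ = 3188 kg/m³, cost = 110.0 $/kg
  sample X: M = 0.904 MN·m per $
  sample H: M = 0.567 MN·m per $
  sample R: M = 0.291 MN·m per $
  sample V: M = 0.0378 MN·m per $
The maximum is for sample X.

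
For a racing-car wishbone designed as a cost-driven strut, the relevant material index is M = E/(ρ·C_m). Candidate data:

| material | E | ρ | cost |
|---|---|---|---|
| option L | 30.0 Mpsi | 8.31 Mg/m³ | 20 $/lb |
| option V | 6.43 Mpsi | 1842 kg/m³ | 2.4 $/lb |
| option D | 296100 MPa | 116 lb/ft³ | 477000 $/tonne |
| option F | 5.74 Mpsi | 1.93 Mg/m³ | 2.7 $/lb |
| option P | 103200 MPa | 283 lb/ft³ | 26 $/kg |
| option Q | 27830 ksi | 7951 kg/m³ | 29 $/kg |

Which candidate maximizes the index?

Putting every candidate on a common basis:
  option L: E = 206.8 GPa, ρ = 8310 kg/m³, cost = 44.09 $/kg
  option V: E = 44.33 GPa, ρ = 1842 kg/m³, cost = 5.291 $/kg
  option D: E = 296.1 GPa, ρ = 1858 kg/m³, cost = 477.0 $/kg
  option F: E = 39.58 GPa, ρ = 1930 kg/m³, cost = 5.952 $/kg
  option P: E = 103.2 GPa, ρ = 4533 kg/m³, cost = 26.00 $/kg
  option Q: E = 191.9 GPa, ρ = 7951 kg/m³, cost = 29.00 $/kg
  option V: M = 4.55 MN·m per $
  option F: M = 3.44 MN·m per $
  option P: M = 0.876 MN·m per $
  option Q: M = 0.832 MN·m per $
  option L: M = 0.565 MN·m per $
  option D: M = 0.334 MN·m per $
Option V ranks first.

option V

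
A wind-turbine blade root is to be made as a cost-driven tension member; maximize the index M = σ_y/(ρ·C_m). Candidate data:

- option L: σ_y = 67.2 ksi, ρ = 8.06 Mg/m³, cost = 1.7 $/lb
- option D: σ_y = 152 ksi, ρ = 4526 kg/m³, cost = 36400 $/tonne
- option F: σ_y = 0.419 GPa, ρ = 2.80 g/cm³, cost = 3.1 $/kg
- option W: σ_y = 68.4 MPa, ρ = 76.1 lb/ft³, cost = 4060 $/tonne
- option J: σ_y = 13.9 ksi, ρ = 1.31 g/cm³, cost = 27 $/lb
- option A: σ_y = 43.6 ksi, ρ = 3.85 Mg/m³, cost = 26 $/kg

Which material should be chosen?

option F

Putting every candidate on a common basis:
  option L: σ_y = 463.3 MPa, ρ = 8060 kg/m³, cost = 3.748 $/kg
  option D: σ_y = 1048 MPa, ρ = 4526 kg/m³, cost = 36.40 $/kg
  option F: σ_y = 419.0 MPa, ρ = 2800 kg/m³, cost = 3.100 $/kg
  option W: σ_y = 68.40 MPa, ρ = 1219 kg/m³, cost = 4.060 $/kg
  option J: σ_y = 95.84 MPa, ρ = 1310 kg/m³, cost = 59.52 $/kg
  option A: σ_y = 300.6 MPa, ρ = 3850 kg/m³, cost = 26.00 $/kg
  option F: M = 48.3 kN·m per $
  option L: M = 15.3 kN·m per $
  option W: M = 13.8 kN·m per $
  option D: M = 6.36 kN·m per $
  option A: M = 3.00 kN·m per $
  option J: M = 1.23 kN·m per $
Highest index: option F.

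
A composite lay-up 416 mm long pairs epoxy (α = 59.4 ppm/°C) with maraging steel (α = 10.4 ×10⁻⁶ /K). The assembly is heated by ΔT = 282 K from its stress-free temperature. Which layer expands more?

α(epoxy) = 59.4×10⁻⁶/K vs α(maraging steel) = 10.4×10⁻⁶/K.
Higher α expands more for the same ΔT: epoxy.

epoxy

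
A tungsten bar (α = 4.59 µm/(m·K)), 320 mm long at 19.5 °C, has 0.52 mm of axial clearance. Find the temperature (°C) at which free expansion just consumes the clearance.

α·L₀·ΔT = 0.52 mm ⇒ ΔT = 0.52 / (4.59×10⁻⁶ × 320.0) = 354.0 K.
T = 19.5 + 354.0 = 373.5 °C.

374 °C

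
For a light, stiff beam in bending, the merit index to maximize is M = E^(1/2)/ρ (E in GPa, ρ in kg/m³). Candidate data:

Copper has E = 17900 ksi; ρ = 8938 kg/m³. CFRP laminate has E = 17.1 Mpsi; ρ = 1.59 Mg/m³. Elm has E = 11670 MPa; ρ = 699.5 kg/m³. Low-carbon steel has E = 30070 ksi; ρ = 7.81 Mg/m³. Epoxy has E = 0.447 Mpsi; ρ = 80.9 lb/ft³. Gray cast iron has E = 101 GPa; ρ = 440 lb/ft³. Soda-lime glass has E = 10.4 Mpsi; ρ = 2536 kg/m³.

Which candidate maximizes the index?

Convert each candidate to consistent units, then evaluate M:
  copper: E = 123.4 GPa, ρ = 8938 kg/m³
  CFRP laminate: E = 117.9 GPa, ρ = 1590 kg/m³
  elm: E = 11.67 GPa, ρ = 699.5 kg/m³
  low-carbon steel: E = 207.3 GPa, ρ = 7810 kg/m³
  epoxy: E = 3.082 GPa, ρ = 1296 kg/m³
  gray cast iron: E = 101.0 GPa, ρ = 7048 kg/m³
  soda-lime glass: E = 71.71 GPa, ρ = 2536 kg/m³
  CFRP laminate: M = 6.83×10⁻³
  elm: M = 4.88×10⁻³
  soda-lime glass: M = 3.34×10⁻³
  low-carbon steel: M = 1.84×10⁻³
  gray cast iron: M = 1.43×10⁻³
  epoxy: M = 1.35×10⁻³
  copper: M = 1.24×10⁻³
CFRP laminate has the largest M.

CFRP laminate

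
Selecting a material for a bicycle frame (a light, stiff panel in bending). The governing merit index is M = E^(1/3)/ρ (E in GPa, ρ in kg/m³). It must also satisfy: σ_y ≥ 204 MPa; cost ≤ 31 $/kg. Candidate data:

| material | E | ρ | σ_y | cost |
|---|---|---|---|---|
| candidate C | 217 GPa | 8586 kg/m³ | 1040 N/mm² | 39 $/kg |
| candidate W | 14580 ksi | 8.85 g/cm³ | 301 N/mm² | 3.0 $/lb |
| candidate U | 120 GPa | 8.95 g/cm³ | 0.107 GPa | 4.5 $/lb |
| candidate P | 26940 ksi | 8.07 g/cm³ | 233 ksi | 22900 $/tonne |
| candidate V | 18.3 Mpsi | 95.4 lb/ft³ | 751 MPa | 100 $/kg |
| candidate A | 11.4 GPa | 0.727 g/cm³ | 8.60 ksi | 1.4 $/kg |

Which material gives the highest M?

candidate P

Screen on constraints: σ_y ≥ 204 MPa; cost ≤ 31 $/kg. Survivors: candidate W, candidate P.
In SI units:
  candidate W: E = 100.5 GPa, ρ = 8850 kg/m³
  candidate P: E = 185.7 GPa, ρ = 8070 kg/m³
  candidate P: M = 0.707×10⁻³
  candidate W: M = 0.525×10⁻³
Candidate P has the largest M.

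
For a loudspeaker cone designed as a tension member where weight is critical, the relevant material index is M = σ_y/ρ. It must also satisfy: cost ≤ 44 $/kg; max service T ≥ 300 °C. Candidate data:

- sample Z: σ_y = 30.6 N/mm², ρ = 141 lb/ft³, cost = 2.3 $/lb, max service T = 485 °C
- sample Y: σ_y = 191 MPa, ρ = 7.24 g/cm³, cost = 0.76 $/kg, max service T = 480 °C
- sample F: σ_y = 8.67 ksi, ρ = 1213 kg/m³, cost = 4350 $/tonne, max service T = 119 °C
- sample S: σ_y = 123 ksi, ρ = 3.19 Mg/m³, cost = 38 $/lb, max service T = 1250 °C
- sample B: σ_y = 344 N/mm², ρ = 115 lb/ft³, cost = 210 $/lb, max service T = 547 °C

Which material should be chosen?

sample Y

Screen on constraints: cost ≤ 44 $/kg; max service T ≥ 300 °C. Survivors: sample Z, sample Y.
After converting to SI:
  sample Z: σ_y = 30.60 MPa, ρ = 2259 kg/m³
  sample Y: σ_y = 191.0 MPa, ρ = 7240 kg/m³
  sample Y: M = 26.4 kN·m/kg
  sample Z: M = 13.5 kN·m/kg
Sample Y ranks first.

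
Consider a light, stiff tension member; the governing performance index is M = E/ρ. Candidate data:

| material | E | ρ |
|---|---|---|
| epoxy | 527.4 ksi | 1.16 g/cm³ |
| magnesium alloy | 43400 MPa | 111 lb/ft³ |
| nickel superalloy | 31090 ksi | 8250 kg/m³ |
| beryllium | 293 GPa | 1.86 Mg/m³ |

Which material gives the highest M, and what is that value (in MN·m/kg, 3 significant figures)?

beryllium, M = 158 MN·m/kg

In SI units:
  epoxy: E = 3.636 GPa, ρ = 1160 kg/m³
  magnesium alloy: E = 43.40 GPa, ρ = 1778 kg/m³
  nickel superalloy: E = 214.4 GPa, ρ = 8250 kg/m³
  beryllium: E = 293.0 GPa, ρ = 1860 kg/m³
  beryllium: M = 158 MN·m/kg
  nickel superalloy: M = 26.0 MN·m/kg
  magnesium alloy: M = 24.4 MN·m/kg
  epoxy: M = 3.13 MN·m/kg
Beryllium has the largest M.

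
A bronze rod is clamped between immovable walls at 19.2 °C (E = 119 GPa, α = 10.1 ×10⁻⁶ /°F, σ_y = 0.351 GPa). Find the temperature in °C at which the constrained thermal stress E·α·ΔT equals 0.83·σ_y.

α = 10.1×10⁻⁶/°F × 9/5 = 18.2×10⁻⁶/K.
σ_y = 0.351 GPa = 351.0 MPa.
E·α·ΔT = 291.3 MPa ⇒ ΔT = 291.3 / (119.0×10³ × 18.2×10⁻⁶) = 134.7 K.
T = 19.2 + 134.7 = 153.9 °C.

154 °C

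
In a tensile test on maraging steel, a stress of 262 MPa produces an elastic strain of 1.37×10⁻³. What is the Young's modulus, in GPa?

191 GPa

E = σ/ε = 262 MPa / 1.37×10⁻³ = 191200 MPa = 191 GPa.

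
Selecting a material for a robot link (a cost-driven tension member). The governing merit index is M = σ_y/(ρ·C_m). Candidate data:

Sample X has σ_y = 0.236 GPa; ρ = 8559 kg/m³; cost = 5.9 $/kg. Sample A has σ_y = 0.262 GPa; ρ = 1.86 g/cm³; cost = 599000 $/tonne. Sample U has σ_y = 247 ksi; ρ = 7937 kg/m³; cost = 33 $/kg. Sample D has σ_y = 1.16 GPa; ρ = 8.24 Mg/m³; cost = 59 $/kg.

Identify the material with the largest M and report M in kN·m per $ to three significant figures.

sample U, M = 6.50 kN·m per $

Convert each candidate to consistent units, then evaluate M:
  sample X: σ_y = 236.0 MPa, ρ = 8559 kg/m³, cost = 5.900 $/kg
  sample A: σ_y = 262.0 MPa, ρ = 1860 kg/m³, cost = 599.0 $/kg
  sample U: σ_y = 1703 MPa, ρ = 7937 kg/m³, cost = 33.00 $/kg
  sample D: σ_y = 1160 MPa, ρ = 8240 kg/m³, cost = 59.00 $/kg
  sample U: M = 6.50 kN·m per $
  sample X: M = 4.67 kN·m per $
  sample D: M = 2.39 kN·m per $
  sample A: M = 0.235 kN·m per $
Sample U ranks first.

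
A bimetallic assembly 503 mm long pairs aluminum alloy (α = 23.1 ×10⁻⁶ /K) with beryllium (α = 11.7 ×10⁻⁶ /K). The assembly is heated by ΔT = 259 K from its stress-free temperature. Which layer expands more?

α(aluminum alloy) = 23.1×10⁻⁶/K vs α(beryllium) = 11.7×10⁻⁶/K.
Higher α expands more for the same ΔT: aluminum alloy.

aluminum alloy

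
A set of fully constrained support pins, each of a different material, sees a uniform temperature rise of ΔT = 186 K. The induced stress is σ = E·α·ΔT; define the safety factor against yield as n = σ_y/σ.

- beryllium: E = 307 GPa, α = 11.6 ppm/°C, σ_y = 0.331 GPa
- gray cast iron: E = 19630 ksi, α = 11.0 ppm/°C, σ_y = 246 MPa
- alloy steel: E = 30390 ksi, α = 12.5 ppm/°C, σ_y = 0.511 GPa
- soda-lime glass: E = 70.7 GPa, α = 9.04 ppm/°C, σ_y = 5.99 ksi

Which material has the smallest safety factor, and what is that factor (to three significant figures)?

Per material, after unit conversion:
  beryllium: E = 307.0, α = 11.6, σ_y = 331.0 → σ = 662 MPa, n = 0.500
  gray cast iron: E = 135.3, α = 11.0, σ_y = 246.0 → σ = 277 MPa, n = 0.888
  alloy steel: E = 209.5, α = 12.5, σ_y = 511.0 → σ = 487 MPa, n = 1.05
  soda-lime glass: E = 70.70, α = 9.04, σ_y = 41.30 → σ = 119 MPa, n = 0.347
Smallest n: soda-lime glass with n = 0.347.

soda-lime glass, n = 0.347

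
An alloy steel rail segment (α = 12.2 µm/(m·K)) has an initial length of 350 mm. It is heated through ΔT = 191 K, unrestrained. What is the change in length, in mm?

0.816 mm

ΔL = α·L₀·ΔT = 12.2×10⁻⁶ × 350 mm × 191.0 K = 0.816 mm.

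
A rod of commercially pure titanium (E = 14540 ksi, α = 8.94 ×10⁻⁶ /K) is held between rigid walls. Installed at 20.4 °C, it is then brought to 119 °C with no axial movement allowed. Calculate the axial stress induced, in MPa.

88.4 MPa

E = 14540 ksi = 100.2 GPa.
ΔT = 98.60 K. Constrained thermal stress σ = E·α·ΔT = 100.2×10³ MPa × 8.94×10⁻⁶ × 98.60 = 88.4 MPa (compressive).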